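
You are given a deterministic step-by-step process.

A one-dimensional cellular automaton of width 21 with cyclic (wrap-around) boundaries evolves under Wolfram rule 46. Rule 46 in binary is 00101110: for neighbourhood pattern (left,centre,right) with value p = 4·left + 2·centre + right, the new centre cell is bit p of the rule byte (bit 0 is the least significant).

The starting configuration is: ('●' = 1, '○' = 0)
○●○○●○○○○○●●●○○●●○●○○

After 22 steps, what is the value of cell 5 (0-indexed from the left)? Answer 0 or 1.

0

[0] ○●○○●○○○○○●●●○○●●○●○○
[1] ●●○●●○○○○●●○○○●●○●●○○
[2] ●○●●○○○○●●○○○●●○●●○○●
[3] ○●●○○○○●●○○○●●○●●○○●●
[4] ●●○○○○●●○○○●●○●●○○●●○
[5] ●○○○○●●○○○●●○●●○○●●○●
[6] ○○○○●●○○○●●○●●○○●●○●●
[7] ○○○●●○○○●●○●●○○●●○●●○
[8] ○○●●○○○●●○●●○○●●○●●○○
[9] ○●●○○○●●○●●○○●●○●●○○○
[10] ●●○○○●●○●●○○●●○●●○○○○
[11] ●○○○●●○●●○○●●○●●○○○○●
[12] ○○○●●○●●○○●●○●●○○○○●●
[13] ○○●●○●●○○●●○●●○○○○●●○
[14] ○●●○●●○○●●○●●○○○○●●○○
[15] ●●○●●○○●●○●●○○○○●●○○○
[16] ●○●●○○●●○●●○○○○●●○○○●
[17] ○●●○○●●○●●○○○○●●○○○●●
[18] ●●○○●●○●●○○○○●●○○○●●○
[19] ●○○●●○●●○○○○●●○○○●●○●
[20] ○○●●○●●○○○○●●○○○●●○●●
[21] ○●●○●●○○○○●●○○○●●○●●○
[22] ●●○●●○○○○●●○○○●●○●●○○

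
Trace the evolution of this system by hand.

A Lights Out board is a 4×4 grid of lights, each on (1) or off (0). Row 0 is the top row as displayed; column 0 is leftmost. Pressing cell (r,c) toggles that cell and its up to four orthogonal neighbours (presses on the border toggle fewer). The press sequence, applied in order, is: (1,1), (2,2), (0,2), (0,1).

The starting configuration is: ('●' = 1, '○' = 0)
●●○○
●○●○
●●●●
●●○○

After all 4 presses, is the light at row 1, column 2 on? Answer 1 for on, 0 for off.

0

k=0  ●●○○
●○●○
●●●●
●●○○
k=1  ●○○○
○●○○
●○●●
●●○○
k=2  ●○○○
○●●○
●●○○
●●●○
k=3  ●●●●
○●○○
●●○○
●●●○
k=4  ○○○●
○○○○
●●○○
●●●○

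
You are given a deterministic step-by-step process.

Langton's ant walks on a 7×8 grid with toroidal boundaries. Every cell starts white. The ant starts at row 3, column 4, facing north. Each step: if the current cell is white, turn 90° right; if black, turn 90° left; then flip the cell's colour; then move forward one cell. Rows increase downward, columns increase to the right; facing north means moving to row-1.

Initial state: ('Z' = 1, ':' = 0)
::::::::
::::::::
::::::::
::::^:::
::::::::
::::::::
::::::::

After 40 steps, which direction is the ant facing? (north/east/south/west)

0) ::::::::
::::::::
::::::::
::::^:::
::::::::
::::::::
::::::::
1) ::::::::
::::::::
::::::::
::::Z>::
::::::::
::::::::
::::::::
2) ::::::::
::::::::
::::::::
::::ZZ::
:::::v::
::::::::
::::::::
3) ::::::::
::::::::
::::::::
::::ZZ::
::::<Z::
::::::::
::::::::
4) ::::::::
::::::::
::::::::
::::^Z::
::::ZZ::
::::::::
::::::::
5) ::::::::
::::::::
::::::::
:::<:Z::
::::ZZ::
::::::::
::::::::
6) ::::::::
::::::::
:::^::::
:::Z:Z::
::::ZZ::
::::::::
::::::::
7) ::::::::
::::::::
:::Z>:::
:::Z:Z::
::::ZZ::
::::::::
::::::::
8) ::::::::
::::::::
:::ZZ:::
:::ZvZ::
::::ZZ::
::::::::
::::::::
9) ::::::::
::::::::
:::ZZ:::
:::<ZZ::
::::ZZ::
::::::::
::::::::
10) ::::::::
::::::::
:::ZZ:::
::::ZZ::
:::vZZ::
::::::::
::::::::
11) ::::::::
::::::::
:::ZZ:::
::::ZZ::
::<ZZZ::
::::::::
::::::::
12) ::::::::
::::::::
:::ZZ:::
::^:ZZ::
::ZZZZ::
::::::::
::::::::
13) ::::::::
::::::::
:::ZZ:::
::Z>ZZ::
::ZZZZ::
::::::::
::::::::
14) ::::::::
::::::::
:::ZZ:::
::ZZZZ::
::ZvZZ::
::::::::
::::::::
15) ::::::::
::::::::
:::ZZ:::
::ZZZZ::
::Z:>Z::
::::::::
::::::::
16) ::::::::
::::::::
:::ZZ:::
::ZZ^Z::
::Z::Z::
::::::::
::::::::
17) ::::::::
::::::::
:::ZZ:::
::Z<:Z::
::Z::Z::
::::::::
::::::::
18) ::::::::
::::::::
:::ZZ:::
::Z::Z::
::Zv:Z::
::::::::
::::::::
19) ::::::::
::::::::
:::ZZ:::
::Z::Z::
::<Z:Z::
::::::::
::::::::
20) ::::::::
::::::::
:::ZZ:::
::Z::Z::
:::Z:Z::
::v:::::
::::::::
21) ::::::::
::::::::
:::ZZ:::
::Z::Z::
:::Z:Z::
:<Z:::::
::::::::
22) ::::::::
::::::::
:::ZZ:::
::Z::Z::
:^:Z:Z::
:ZZ:::::
::::::::
23) ::::::::
::::::::
:::ZZ:::
::Z::Z::
:Z>Z:Z::
:ZZ:::::
::::::::
24) ::::::::
::::::::
:::ZZ:::
::Z::Z::
:ZZZ:Z::
:Zv:::::
::::::::
25) ::::::::
::::::::
:::ZZ:::
::Z::Z::
:ZZZ:Z::
:Z:>::::
::::::::
26) ::::::::
::::::::
:::ZZ:::
::Z::Z::
:ZZZ:Z::
:Z:Z::::
:::v::::
27) ::::::::
::::::::
:::ZZ:::
::Z::Z::
:ZZZ:Z::
:Z:Z::::
::<Z::::
28) ::::::::
::::::::
:::ZZ:::
::Z::Z::
:ZZZ:Z::
:Z^Z::::
::ZZ::::
29) ::::::::
::::::::
:::ZZ:::
::Z::Z::
:ZZZ:Z::
:ZZ>::::
::ZZ::::
30) ::::::::
::::::::
:::ZZ:::
::Z::Z::
:ZZ^:Z::
:ZZ:::::
::ZZ::::
31) ::::::::
::::::::
:::ZZ:::
::Z::Z::
:Z<::Z::
:ZZ:::::
::ZZ::::
32) ::::::::
::::::::
:::ZZ:::
::Z::Z::
:Z:::Z::
:Zv:::::
::ZZ::::
33) ::::::::
::::::::
:::ZZ:::
::Z::Z::
:Z:::Z::
:Z:>::::
::ZZ::::
34) ::::::::
::::::::
:::ZZ:::
::Z::Z::
:Z:::Z::
:Z:Z::::
::Zv::::
35) ::::::::
::::::::
:::ZZ:::
::Z::Z::
:Z:::Z::
:Z:Z::::
::Z:>:::
36) ::::v:::
::::::::
:::ZZ:::
::Z::Z::
:Z:::Z::
:Z:Z::::
::Z:Z:::
37) :::<Z:::
::::::::
:::ZZ:::
::Z::Z::
:Z:::Z::
:Z:Z::::
::Z:Z:::
38) :::ZZ:::
::::::::
:::ZZ:::
::Z::Z::
:Z:::Z::
:Z:Z::::
::Z^Z:::
39) :::ZZ:::
::::::::
:::ZZ:::
::Z::Z::
:Z:::Z::
:Z:Z::::
::ZZ>:::
40) :::ZZ:::
::::::::
:::ZZ:::
::Z::Z::
:Z:::Z::
:Z:Z^:::
::ZZ::::

north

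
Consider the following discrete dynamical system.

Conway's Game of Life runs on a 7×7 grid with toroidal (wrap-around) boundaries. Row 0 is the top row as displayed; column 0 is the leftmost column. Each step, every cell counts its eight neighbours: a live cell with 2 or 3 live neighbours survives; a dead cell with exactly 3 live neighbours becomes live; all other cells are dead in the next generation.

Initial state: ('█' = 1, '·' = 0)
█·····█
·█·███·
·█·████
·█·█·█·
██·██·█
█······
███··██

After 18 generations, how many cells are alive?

7

gen 0: █·····█
·█·███·
·█·████
·█·█·█·
██·██·█
█······
███··██
gen 1: ···█···
·█·█···
·█····█
·█·····
·█·████
···██··
·····█·
gen 2: ··█·█··
█······
·█·····
·█··█·█
█··█·█·
··██··█
···█···
gen 3: ···█···
·█·····
·█·····
·██·███
██·█·█·
··██··█
····█··
gen 4: ·······
··█····
·█···█·
···████
·······
████·██
··█·█··
gen 5: ···█···
·······
··██·██
····███
·█·····
███████
█·█·███
gen 6: ···████
··███··
···█··█
█·███·█
·█·····
·······
·······
gen 7: ··█··█·
··█···█
██····█
███████
████···
·······
····██·
gen 8: ···████
··█··██
····█··
····██·
·····█·
·████··
····██·
gen 9: ···█···
······█
···██·█
····██·
··█··█·
··██···
······█
gen 10: ·······
···███·
···██·█
······█
··█··█·
··██···
··██···
gen 11: ··█····
···█·█·
···█··█
···██·█
··██···
·█··█··
··██···
gen 12: ··█·█··
··███··
··██··█
····██·
··█··█·
·█··█··
·███···
gen 13: ····█··
·█··██·
··█····
··█·███
···█·█·
·█··█··
·█··█··
gen 14: ···██··
···███·
·██···█
··█·███
··██··█
··████·
···███·
gen 15: ··█····
·····█·
███···█
····█·█
·█····█
······█
·······
gen 16: ·······
█·█···█
██····█
··█···█
······█
█······
·······
gen 17: ·······
······█
··█··█·
·█···██
█·····█
·······
·······
gen 18: ·······
·······
█····█·
·█···█·
█····██
·······
·······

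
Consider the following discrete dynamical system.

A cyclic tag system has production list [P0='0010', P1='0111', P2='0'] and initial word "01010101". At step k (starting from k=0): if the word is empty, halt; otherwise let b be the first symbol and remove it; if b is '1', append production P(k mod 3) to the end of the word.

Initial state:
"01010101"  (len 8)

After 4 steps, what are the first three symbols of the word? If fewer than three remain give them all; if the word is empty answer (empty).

010

[0] "01010101"  (len 8)
[1] "1010101"  (len 7)
[2] "0101010111"  (len 10)
[3] "101010111"  (len 9)
[4] "010101110010"  (len 12)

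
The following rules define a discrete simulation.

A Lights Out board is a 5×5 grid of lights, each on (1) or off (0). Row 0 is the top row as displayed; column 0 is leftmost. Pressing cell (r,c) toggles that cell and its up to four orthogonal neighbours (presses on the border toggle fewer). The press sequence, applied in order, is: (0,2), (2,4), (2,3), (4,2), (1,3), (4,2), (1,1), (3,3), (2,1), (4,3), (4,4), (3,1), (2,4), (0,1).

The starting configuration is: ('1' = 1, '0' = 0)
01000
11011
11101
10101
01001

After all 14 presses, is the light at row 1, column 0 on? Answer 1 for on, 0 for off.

0

t=0: 01000
11011
11101
10101
01001
t=1: 00110
11111
11101
10101
01001
t=2: 00110
11110
11110
10100
01001
t=3: 00110
11100
11001
10110
01001
t=4: 00110
11100
11001
10010
00111
t=5: 00100
11011
11011
10010
00111
t=6: 00100
11011
11011
10110
01001
t=7: 01100
00111
10011
10110
01001
t=8: 01100
00111
10001
10001
01011
t=9: 01100
01111
01101
11001
01011
t=10: 01100
01111
01101
11011
01100
t=11: 01100
01111
01101
11010
01111
t=12: 01100
01111
00101
00110
00111
t=13: 01100
01110
00110
00111
00111
t=14: 10000
00110
00110
00111
00111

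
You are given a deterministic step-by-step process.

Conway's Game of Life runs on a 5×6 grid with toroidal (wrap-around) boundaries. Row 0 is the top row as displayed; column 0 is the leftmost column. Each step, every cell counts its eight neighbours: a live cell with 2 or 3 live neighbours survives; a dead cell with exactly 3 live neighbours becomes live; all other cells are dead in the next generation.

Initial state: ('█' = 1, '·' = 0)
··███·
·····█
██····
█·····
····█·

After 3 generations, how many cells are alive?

2

k=0  ··███·
·····█
██····
█·····
····█·
k=1  ···███
██████
██···█
██···█
····██
k=2  ·█····
······
···█··
·█····
···█··
k=3  ······
······
······
··█···
··█···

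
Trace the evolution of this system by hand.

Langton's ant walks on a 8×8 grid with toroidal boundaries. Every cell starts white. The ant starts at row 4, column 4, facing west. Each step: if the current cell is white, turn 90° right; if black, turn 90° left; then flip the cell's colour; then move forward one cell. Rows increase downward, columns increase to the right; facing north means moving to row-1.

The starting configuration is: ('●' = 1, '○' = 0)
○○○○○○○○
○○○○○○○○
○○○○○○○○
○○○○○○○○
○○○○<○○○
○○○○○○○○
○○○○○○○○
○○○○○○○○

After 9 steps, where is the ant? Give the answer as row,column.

5,4

k=0  ○○○○○○○○
○○○○○○○○
○○○○○○○○
○○○○○○○○
○○○○<○○○
○○○○○○○○
○○○○○○○○
○○○○○○○○
k=1  ○○○○○○○○
○○○○○○○○
○○○○○○○○
○○○○^○○○
○○○○●○○○
○○○○○○○○
○○○○○○○○
○○○○○○○○
k=2  ○○○○○○○○
○○○○○○○○
○○○○○○○○
○○○○●>○○
○○○○●○○○
○○○○○○○○
○○○○○○○○
○○○○○○○○
k=3  ○○○○○○○○
○○○○○○○○
○○○○○○○○
○○○○●●○○
○○○○●v○○
○○○○○○○○
○○○○○○○○
○○○○○○○○
k=4  ○○○○○○○○
○○○○○○○○
○○○○○○○○
○○○○●●○○
○○○○<●○○
○○○○○○○○
○○○○○○○○
○○○○○○○○
k=5  ○○○○○○○○
○○○○○○○○
○○○○○○○○
○○○○●●○○
○○○○○●○○
○○○○v○○○
○○○○○○○○
○○○○○○○○
k=6  ○○○○○○○○
○○○○○○○○
○○○○○○○○
○○○○●●○○
○○○○○●○○
○○○<●○○○
○○○○○○○○
○○○○○○○○
k=7  ○○○○○○○○
○○○○○○○○
○○○○○○○○
○○○○●●○○
○○○^○●○○
○○○●●○○○
○○○○○○○○
○○○○○○○○
k=8  ○○○○○○○○
○○○○○○○○
○○○○○○○○
○○○○●●○○
○○○●>●○○
○○○●●○○○
○○○○○○○○
○○○○○○○○
k=9  ○○○○○○○○
○○○○○○○○
○○○○○○○○
○○○○●●○○
○○○●●●○○
○○○●v○○○
○○○○○○○○
○○○○○○○○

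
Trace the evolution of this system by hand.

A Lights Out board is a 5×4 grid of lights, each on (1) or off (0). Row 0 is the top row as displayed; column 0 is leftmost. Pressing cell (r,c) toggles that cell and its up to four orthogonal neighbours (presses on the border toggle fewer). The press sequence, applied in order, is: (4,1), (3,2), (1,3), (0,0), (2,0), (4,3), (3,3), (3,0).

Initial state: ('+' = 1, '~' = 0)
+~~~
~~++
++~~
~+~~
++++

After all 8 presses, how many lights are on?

7

0) +~~~
~~++
++~~
~+~~
++++
1) +~~~
~~++
++~~
~~~~
~~~+
2) +~~~
~~++
+++~
~+++
~~++
3) +~~+
~~~~
++++
~+++
~~++
4) ~+~+
+~~~
++++
~+++
~~++
5) ~+~+
~~~~
~~++
++++
~~++
6) ~+~+
~~~~
~~++
+++~
~~~~
7) ~+~+
~~~~
~~+~
++~+
~~~+
8) ~+~+
~~~~
+~+~
~~~+
+~~+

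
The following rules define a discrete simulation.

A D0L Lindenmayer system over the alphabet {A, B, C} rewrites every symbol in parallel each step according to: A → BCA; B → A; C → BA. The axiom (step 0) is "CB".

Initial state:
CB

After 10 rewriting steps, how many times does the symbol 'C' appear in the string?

683

gen 0: CB
gen 1: BAA
gen 2: ABCABCA
gen 3: BCAABABCAABABCA
gen 4: ABABCABCAABCAABABCABCAABCAABABCA
gen 5: BCAABCAABABCAABABCABCAABABCABCAABCAABABCAABABCABCAABABCABCAABCAABABCA
gen 6: ABABCABCAABABCABCAABCAABABCABCAABCAABABCAABABCABCAABCAABAB…AABCAABABCAABABCABCAABCAABABCAABABCABCAABABCABCAABCAABABCA  (len 148)
gen 7: BCAABCAABABCAABABCABCAABCAABABCAABABCABCAABABCABCAABCAABAB…AABCAABABCAABABCABCAABCAABABCAABABCABCAABABCABCAABCAABABCA  (len 318)
gen 8: ABABCABCAABABCABCAABCAABABCABCAABCAABABCAABABCABCAABABCABC…AABCAABABCAABABCABCAABCAABABCAABABCABCAABABCABCAABCAABABCA  (len 683)
gen 9: BCAABCAABABCAABABCABCAABCAABABCAABABCABCAABABCABCAABCAABAB…AABCAABABCAABABCABCAABCAABABCAABABCABCAABABCABCAABCAABABCA  (len 1467)
gen 10: ABABCABCAABABCABCAABCAABABCABCAABCAABABCAABABCABCAABABCABC…AABCAABABCAABABCABCAABCAABABCAABABCABCAABABCABCAABCAABABCA  (len 3151)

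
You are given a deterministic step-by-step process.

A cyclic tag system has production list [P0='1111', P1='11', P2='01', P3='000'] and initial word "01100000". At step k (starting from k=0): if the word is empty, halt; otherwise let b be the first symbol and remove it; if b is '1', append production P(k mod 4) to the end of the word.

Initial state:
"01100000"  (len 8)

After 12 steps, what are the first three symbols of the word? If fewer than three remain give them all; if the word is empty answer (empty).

k=0  "01100000"  (len 8)
k=1  "1100000"  (len 7)
k=2  "10000011"  (len 8)
k=3  "000001101"  (len 9)
k=4  "00001101"  (len 8)
k=5  "0001101"  (len 7)
k=6  "001101"  (len 6)
k=7  "01101"  (len 5)
k=8  "1101"  (len 4)
k=9  "1011111"  (len 7)
k=10  "01111111"  (len 8)
k=11  "1111111"  (len 7)
k=12  "111111000"  (len 9)

111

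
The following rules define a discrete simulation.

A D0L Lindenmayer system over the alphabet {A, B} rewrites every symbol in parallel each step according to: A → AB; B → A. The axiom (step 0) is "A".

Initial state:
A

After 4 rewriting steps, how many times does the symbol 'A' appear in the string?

5

t=0: A
t=1: AB
t=2: ABA
t=3: ABAAB
t=4: ABAABABA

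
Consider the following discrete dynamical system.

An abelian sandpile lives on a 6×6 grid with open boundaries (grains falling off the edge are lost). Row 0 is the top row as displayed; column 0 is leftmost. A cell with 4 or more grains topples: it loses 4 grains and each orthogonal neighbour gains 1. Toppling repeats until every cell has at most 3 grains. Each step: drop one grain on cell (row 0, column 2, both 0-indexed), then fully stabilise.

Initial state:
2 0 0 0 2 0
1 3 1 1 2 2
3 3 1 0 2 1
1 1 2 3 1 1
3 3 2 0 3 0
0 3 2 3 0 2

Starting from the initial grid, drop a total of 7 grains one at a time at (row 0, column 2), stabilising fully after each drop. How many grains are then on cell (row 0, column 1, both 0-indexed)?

1

0) 2 0 0 0 2 0
1 3 1 1 2 2
3 3 1 0 2 1
1 1 2 3 1 1
3 3 2 0 3 0
0 3 2 3 0 2
1) 2 0 1 0 2 0
1 3 1 1 2 2
3 3 1 0 2 1
1 1 2 3 1 1
3 3 2 0 3 0
0 3 2 3 0 2
2) 2 0 2 0 2 0
1 3 1 1 2 2
3 3 1 0 2 1
1 1 2 3 1 1
3 3 2 0 3 0
0 3 2 3 0 2
3) 2 0 3 0 2 0
1 3 1 1 2 2
3 3 1 0 2 1
1 1 2 3 1 1
3 3 2 0 3 0
0 3 2 3 0 2
4) 2 1 0 1 2 0
1 3 2 1 2 2
3 3 1 0 2 1
1 1 2 3 1 1
3 3 2 0 3 0
0 3 2 3 0 2
5) 2 1 1 1 2 0
1 3 2 1 2 2
3 3 1 0 2 1
1 1 2 3 1 1
3 3 2 0 3 0
0 3 2 3 0 2
6) 2 1 2 1 2 0
1 3 2 1 2 2
3 3 1 0 2 1
1 1 2 3 1 1
3 3 2 0 3 0
0 3 2 3 0 2
7) 2 1 3 1 2 0
1 3 2 1 2 2
3 3 1 0 2 1
1 1 2 3 1 1
3 3 2 0 3 0
0 3 2 3 0 2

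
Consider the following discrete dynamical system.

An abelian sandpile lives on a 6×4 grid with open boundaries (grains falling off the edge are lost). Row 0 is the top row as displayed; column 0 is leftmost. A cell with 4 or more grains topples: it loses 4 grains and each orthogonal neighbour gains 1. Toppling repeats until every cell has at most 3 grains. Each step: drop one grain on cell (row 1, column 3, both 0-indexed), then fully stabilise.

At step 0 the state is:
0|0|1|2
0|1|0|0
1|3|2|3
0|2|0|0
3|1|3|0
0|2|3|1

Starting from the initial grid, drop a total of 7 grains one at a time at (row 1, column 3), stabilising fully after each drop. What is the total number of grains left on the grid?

t=0: 0|0|1|2
0|1|0|0
1|3|2|3
0|2|0|0
3|1|3|0
0|2|3|1
t=1: 0|0|1|2
0|1|0|1
1|3|2|3
0|2|0|0
3|1|3|0
0|2|3|1
t=2: 0|0|1|2
0|1|0|2
1|3|2|3
0|2|0|0
3|1|3|0
0|2|3|1
t=3: 0|0|1|2
0|1|0|3
1|3|2|3
0|2|0|0
3|1|3|0
0|2|3|1
t=4: 0|0|1|3
0|1|1|1
1|3|3|0
0|2|0|1
3|1|3|0
0|2|3|1
t=5: 0|0|1|3
0|1|1|2
1|3|3|0
0|2|0|1
3|1|3|0
0|2|3|1
t=6: 0|0|1|3
0|1|1|3
1|3|3|0
0|2|0|1
3|1|3|0
0|2|3|1
t=7: 0|0|2|0
0|1|2|1
1|3|3|1
0|2|0|1
3|1|3|0
0|2|3|1

30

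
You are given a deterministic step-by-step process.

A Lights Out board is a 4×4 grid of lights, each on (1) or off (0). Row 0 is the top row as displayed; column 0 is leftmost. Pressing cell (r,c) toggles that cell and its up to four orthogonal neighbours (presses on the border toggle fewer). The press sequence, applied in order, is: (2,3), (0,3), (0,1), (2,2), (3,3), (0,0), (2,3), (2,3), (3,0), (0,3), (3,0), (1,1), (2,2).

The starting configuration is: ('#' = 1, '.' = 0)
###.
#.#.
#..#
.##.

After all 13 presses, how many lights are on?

8

[0] ###.
#.#.
#..#
.##.
[1] ###.
#.##
#.#.
.###
[2] ##.#
#.#.
#.#.
.###
[3] ..##
###.
#.#.
.###
[4] ..##
##..
##.#
.#.#
[5] ..##
##..
##..
.##.
[6] ####
.#..
##..
.##.
[7] ####
.#.#
####
.###
[8] ####
.#..
##..
.##.
[9] ####
.#..
.#..
#.#.
[10] ##..
.#.#
.#..
#.#.
[11] ##..
.#.#
##..
.##.
[12] #...
#.##
#...
.##.
[13] #...
#..#
####
.#..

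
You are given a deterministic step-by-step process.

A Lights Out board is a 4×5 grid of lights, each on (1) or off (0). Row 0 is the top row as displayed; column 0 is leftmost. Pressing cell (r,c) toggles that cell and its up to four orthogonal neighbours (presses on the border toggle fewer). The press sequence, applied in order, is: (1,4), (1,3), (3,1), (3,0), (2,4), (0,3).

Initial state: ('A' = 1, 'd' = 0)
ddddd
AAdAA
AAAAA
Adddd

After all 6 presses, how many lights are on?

k=0  ddddd
AAdAA
AAAAA
Adddd
k=1  ddddA
AAddd
AAAAd
Adddd
k=2  dddAA
AAAAA
AAAdd
Adddd
k=3  dddAA
AAAAA
AdAdd
dAAdd
k=4  dddAA
AAAAA
ddAdd
AdAdd
k=5  dddAA
AAAAd
ddAAA
AdAdA
k=6  ddAdd
AAAdd
ddAAA
AdAdA

10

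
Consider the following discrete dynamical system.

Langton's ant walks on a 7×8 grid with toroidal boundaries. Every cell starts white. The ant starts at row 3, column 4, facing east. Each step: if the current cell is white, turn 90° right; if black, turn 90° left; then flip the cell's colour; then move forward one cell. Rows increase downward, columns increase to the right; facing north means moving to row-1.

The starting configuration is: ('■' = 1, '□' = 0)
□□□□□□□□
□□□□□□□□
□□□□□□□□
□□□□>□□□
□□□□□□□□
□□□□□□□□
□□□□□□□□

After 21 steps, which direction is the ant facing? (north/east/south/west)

north

[0] □□□□□□□□
□□□□□□□□
□□□□□□□□
□□□□>□□□
□□□□□□□□
□□□□□□□□
□□□□□□□□
[1] □□□□□□□□
□□□□□□□□
□□□□□□□□
□□□□■□□□
□□□□v□□□
□□□□□□□□
□□□□□□□□
[2] □□□□□□□□
□□□□□□□□
□□□□□□□□
□□□□■□□□
□□□<■□□□
□□□□□□□□
□□□□□□□□
[3] □□□□□□□□
□□□□□□□□
□□□□□□□□
□□□^■□□□
□□□■■□□□
□□□□□□□□
□□□□□□□□
[4] □□□□□□□□
□□□□□□□□
□□□□□□□□
□□□■>□□□
□□□■■□□□
□□□□□□□□
□□□□□□□□
[5] □□□□□□□□
□□□□□□□□
□□□□^□□□
□□□■□□□□
□□□■■□□□
□□□□□□□□
□□□□□□□□
[6] □□□□□□□□
□□□□□□□□
□□□□■>□□
□□□■□□□□
□□□■■□□□
□□□□□□□□
□□□□□□□□
[7] □□□□□□□□
□□□□□□□□
□□□□■■□□
□□□■□v□□
□□□■■□□□
□□□□□□□□
□□□□□□□□
[8] □□□□□□□□
□□□□□□□□
□□□□■■□□
□□□■<■□□
□□□■■□□□
□□□□□□□□
□□□□□□□□
[9] □□□□□□□□
□□□□□□□□
□□□□^■□□
□□□■■■□□
□□□■■□□□
□□□□□□□□
□□□□□□□□
[10] □□□□□□□□
□□□□□□□□
□□□<□■□□
□□□■■■□□
□□□■■□□□
□□□□□□□□
□□□□□□□□
[11] □□□□□□□□
□□□^□□□□
□□□■□■□□
□□□■■■□□
□□□■■□□□
□□□□□□□□
□□□□□□□□
[12] □□□□□□□□
□□□■>□□□
□□□■□■□□
□□□■■■□□
□□□■■□□□
□□□□□□□□
□□□□□□□□
[13] □□□□□□□□
□□□■■□□□
□□□■v■□□
□□□■■■□□
□□□■■□□□
□□□□□□□□
□□□□□□□□
[14] □□□□□□□□
□□□■■□□□
□□□<■■□□
□□□■■■□□
□□□■■□□□
□□□□□□□□
□□□□□□□□
[15] □□□□□□□□
□□□■■□□□
□□□□■■□□
□□□v■■□□
□□□■■□□□
□□□□□□□□
□□□□□□□□
[16] □□□□□□□□
□□□■■□□□
□□□□■■□□
□□□□>■□□
□□□■■□□□
□□□□□□□□
□□□□□□□□
[17] □□□□□□□□
□□□■■□□□
□□□□^■□□
□□□□□■□□
□□□■■□□□
□□□□□□□□
□□□□□□□□
[18] □□□□□□□□
□□□■■□□□
□□□<□■□□
□□□□□■□□
□□□■■□□□
□□□□□□□□
□□□□□□□□
[19] □□□□□□□□
□□□^■□□□
□□□■□■□□
□□□□□■□□
□□□■■□□□
□□□□□□□□
□□□□□□□□
[20] □□□□□□□□
□□<□■□□□
□□□■□■□□
□□□□□■□□
□□□■■□□□
□□□□□□□□
□□□□□□□□
[21] □□^□□□□□
□□■□■□□□
□□□■□■□□
□□□□□■□□
□□□■■□□□
□□□□□□□□
□□□□□□□□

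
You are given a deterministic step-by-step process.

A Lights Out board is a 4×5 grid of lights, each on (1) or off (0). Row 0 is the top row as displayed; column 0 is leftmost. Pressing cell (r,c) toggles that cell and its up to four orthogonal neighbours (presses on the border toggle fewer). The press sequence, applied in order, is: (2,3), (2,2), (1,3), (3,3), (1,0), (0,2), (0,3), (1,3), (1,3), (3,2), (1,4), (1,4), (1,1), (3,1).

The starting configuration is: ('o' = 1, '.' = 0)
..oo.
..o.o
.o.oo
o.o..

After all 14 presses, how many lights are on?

t=0: ..oo.
..o.o
.o.oo
o.o..
t=1: ..oo.
..ooo
.oo..
o.oo.
t=2: ..oo.
...oo
...o.
o..o.
t=3: ..o..
..o..
.....
o..o.
t=4: ..o..
..o..
...o.
o.o.o
t=5: o.o..
ooo..
o..o.
o.o.o
t=6: oo.o.
oo...
o..o.
o.o.o
t=7: ooo.o
oo.o.
o..o.
o.o.o
t=8: ooooo
ooo.o
o....
o.o.o
t=9: ooo.o
oo.o.
o..o.
o.o.o
t=10: ooo.o
oo.o.
o.oo.
oo.oo
t=11: ooo..
oo..o
o.ooo
oo.oo
t=12: ooo.o
oo.o.
o.oo.
oo.oo
t=13: o.o.o
..oo.
oooo.
oo.oo
t=14: o.o.o
..oo.
o.oo.
..ooo

11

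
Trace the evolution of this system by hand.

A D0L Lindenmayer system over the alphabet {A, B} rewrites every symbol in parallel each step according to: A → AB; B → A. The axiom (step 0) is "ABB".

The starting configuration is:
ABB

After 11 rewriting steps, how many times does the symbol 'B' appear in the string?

0) ABB
1) ABAA
2) ABAABAB
3) ABAABABAABA
4) ABAABABAABAABABAAB
5) ABAABABAABAABABAABABAABAABABA
6) ABAABABAABAABABAABABAABAABABAABAABABAABABAABAAB
7) ABAABABAABAABABAABABAABAABABAABAABABAABABAABAABABAABABAABAABABAABAABABAABABA
8) ABAABABAABAABABAABABAABAABABAABAABABAABABAABAABABAABABAABA…AABABAABABAABAABABAABAABABAABABAABAABABAABABAABAABABAABAAB  (len 123)
9) ABAABABAABAABABAABABAABAABABAABAABABAABABAABAABABAABABAABA…ABAABAABABAABAABABAABABAABAABABAABAABABAABABAABAABABAABABA  (len 199)
10) ABAABABAABAABABAABABAABAABABAABAABABAABABAABAABABAABABAABA…AABABAABABAABAABABAABABAABAABABAABAABABAABABAABAABABAABAAB  (len 322)
11) ABAABABAABAABABAABABAABAABABAABAABABAABABAABAABABAABABAABA…AABABAABABAABAABABAABABAABAABABAABAABABAABABAABAABABAABABA  (len 521)

199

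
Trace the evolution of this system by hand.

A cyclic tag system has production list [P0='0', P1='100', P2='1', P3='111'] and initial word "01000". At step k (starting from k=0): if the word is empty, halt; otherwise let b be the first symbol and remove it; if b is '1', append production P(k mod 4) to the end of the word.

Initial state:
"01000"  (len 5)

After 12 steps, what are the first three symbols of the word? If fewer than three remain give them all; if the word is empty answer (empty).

(empty)

t=0: "01000"  (len 5)
t=1: "1000"  (len 4)
t=2: "000100"  (len 6)
t=3: "00100"  (len 5)
t=4: "0100"  (len 4)
t=5: "100"  (len 3)
t=6: "00100"  (len 5)
t=7: "0100"  (len 4)
t=8: "100"  (len 3)
t=9: "000"  (len 3)
t=10: "00"  (len 2)
t=11: "0"  (len 1)
t=12: (halted — word empty)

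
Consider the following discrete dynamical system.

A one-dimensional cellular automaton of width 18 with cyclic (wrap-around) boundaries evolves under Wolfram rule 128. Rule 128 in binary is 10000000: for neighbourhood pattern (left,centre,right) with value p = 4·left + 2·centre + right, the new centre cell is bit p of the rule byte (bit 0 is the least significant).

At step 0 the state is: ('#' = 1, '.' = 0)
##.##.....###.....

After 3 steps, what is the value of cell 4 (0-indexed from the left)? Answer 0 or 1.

0

t=0: ##.##.....###.....
t=1: ...........#......
t=2: ..................
t=3: ..................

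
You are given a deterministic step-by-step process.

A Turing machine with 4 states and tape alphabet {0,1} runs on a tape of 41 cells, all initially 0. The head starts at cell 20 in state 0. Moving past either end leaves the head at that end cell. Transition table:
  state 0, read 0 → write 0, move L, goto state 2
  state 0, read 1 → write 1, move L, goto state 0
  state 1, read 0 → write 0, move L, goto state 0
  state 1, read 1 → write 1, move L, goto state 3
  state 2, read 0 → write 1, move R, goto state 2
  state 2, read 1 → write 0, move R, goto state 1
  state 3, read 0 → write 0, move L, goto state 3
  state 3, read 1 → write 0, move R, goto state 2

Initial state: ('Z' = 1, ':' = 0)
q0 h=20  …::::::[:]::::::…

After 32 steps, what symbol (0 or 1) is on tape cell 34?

1

[0] q0 h=20  …::::::[:]::::::…
[1] q2 h=19  …::::::[:]::::::…
[2] q2 h=20  …:::::Z[:]::::::…
[3] q2 h=21  …::::ZZ[:]::::::…
[4] q2 h=22  …:::ZZZ[:]::::::…
[5] q2 h=23  …::ZZZZ[:]::::::…
[6] q2 h=24  …:ZZZZZ[:]::::::…
[7] q2 h=25  …ZZZZZZ[:]::::::…
[8] q2 h=26  …ZZZZZZ[:]::::::…
[9] q2 h=27  …ZZZZZZ[:]::::::…
[10] q2 h=28  …ZZZZZZ[:]::::::…
[11] q2 h=29  …ZZZZZZ[:]::::::…
[12] q2 h=30  …ZZZZZZ[:]::::::…
[13] q2 h=31  …ZZZZZZ[:]::::::…
[14] q2 h=32  …ZZZZZZ[:]::::::…
[15] q2 h=33  …ZZZZZZ[:]::::::…
[16] q2 h=34  …ZZZZZZ[:]::::::|
[17] q2 h=35  …ZZZZZZ[:]:::::|
[18] q2 h=36  …ZZZZZZ[:]::::|
[19] q2 h=37  …ZZZZZZ[:]:::|
[20] q2 h=38  …ZZZZZZ[:]::|
[21] q2 h=39  …ZZZZZZ[:]:|
[22] q2 h=40  …ZZZZZZ[:]|
[23] q2 h=40  …ZZZZZZ[Z]|
[24] q1 h=40  …ZZZZZZ[:]|
[25] q0 h=39  …ZZZZZZ[Z]:|
[26] q0 h=38  …ZZZZZZ[Z]Z:|
[27] q0 h=37  …ZZZZZZ[Z]ZZ:|
[28] q0 h=36  …ZZZZZZ[Z]ZZZ:|
[29] q0 h=35  …ZZZZZZ[Z]ZZZZ:|
[30] q0 h=34  …ZZZZZZ[Z]ZZZZZ:|
[31] q0 h=33  …ZZZZZZ[Z]ZZZZZZ…
[32] q0 h=32  …ZZZZZZ[Z]ZZZZZZ…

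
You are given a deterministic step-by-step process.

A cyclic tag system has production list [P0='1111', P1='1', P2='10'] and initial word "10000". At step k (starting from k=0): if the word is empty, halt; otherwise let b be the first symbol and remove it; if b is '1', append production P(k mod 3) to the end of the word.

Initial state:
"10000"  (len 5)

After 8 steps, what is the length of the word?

8

step 0: "10000"  (len 5)
step 1: "00001111"  (len 8)
step 2: "0001111"  (len 7)
step 3: "001111"  (len 6)
step 4: "01111"  (len 5)
step 5: "1111"  (len 4)
step 6: "11110"  (len 5)
step 7: "11101111"  (len 8)
step 8: "11011111"  (len 8)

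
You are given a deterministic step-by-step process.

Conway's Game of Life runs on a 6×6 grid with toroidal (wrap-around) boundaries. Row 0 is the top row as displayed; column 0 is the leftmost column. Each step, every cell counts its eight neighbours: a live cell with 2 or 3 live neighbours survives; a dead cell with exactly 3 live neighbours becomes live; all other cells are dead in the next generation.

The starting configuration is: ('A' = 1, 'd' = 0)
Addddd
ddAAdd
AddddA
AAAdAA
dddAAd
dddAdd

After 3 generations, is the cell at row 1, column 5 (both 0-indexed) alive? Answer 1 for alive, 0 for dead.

1

[0] Addddd
ddAAdd
AddddA
AAAdAA
dddAAd
dddAdd
[1] ddAAdd
AAdddA
dddddd
dAAddd
AAdddd
dddAAd
[2] AAAAdA
AAAddd
ddAddd
AAAddd
AAdAdd
dAdAAd
[3] dddddA
dddddA
dddAdd
AddAdd
dddAAA
dddddd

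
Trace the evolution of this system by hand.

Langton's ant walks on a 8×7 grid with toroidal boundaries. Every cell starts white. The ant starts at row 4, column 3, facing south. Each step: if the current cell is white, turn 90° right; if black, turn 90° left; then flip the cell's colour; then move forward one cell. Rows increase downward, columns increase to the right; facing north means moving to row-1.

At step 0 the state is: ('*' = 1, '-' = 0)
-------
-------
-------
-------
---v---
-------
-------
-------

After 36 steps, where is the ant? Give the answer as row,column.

k=0  -------
-------
-------
-------
---v---
-------
-------
-------
k=1  -------
-------
-------
-------
--<*---
-------
-------
-------
k=2  -------
-------
-------
--^----
--**---
-------
-------
-------
k=3  -------
-------
-------
--*>---
--**---
-------
-------
-------
k=4  -------
-------
-------
--**---
--*v---
-------
-------
-------
k=5  -------
-------
-------
--**---
--*->--
-------
-------
-------
k=6  -------
-------
-------
--**---
--*-*--
----v--
-------
-------
k=7  -------
-------
-------
--**---
--*-*--
---<*--
-------
-------
k=8  -------
-------
-------
--**---
--*^*--
---**--
-------
-------
k=9  -------
-------
-------
--**---
--**>--
---**--
-------
-------
k=10  -------
-------
-------
--**^--
--**---
---**--
-------
-------
k=11  -------
-------
-------
--***>-
--**---
---**--
-------
-------
k=12  -------
-------
-------
--****-
--**-v-
---**--
-------
-------
k=13  -------
-------
-------
--****-
--**<*-
---**--
-------
-------
k=14  -------
-------
-------
--**^*-
--****-
---**--
-------
-------
k=15  -------
-------
-------
--*<-*-
--****-
---**--
-------
-------
k=16  -------
-------
-------
--*--*-
--*v**-
---**--
-------
-------
k=17  -------
-------
-------
--*--*-
--*->*-
---**--
-------
-------
k=18  -------
-------
-------
--*-^*-
--*--*-
---**--
-------
-------
k=19  -------
-------
-------
--*-*>-
--*--*-
---**--
-------
-------
k=20  -------
-------
-----^-
--*-*--
--*--*-
---**--
-------
-------
k=21  -------
-------
-----*>
--*-*--
--*--*-
---**--
-------
-------
k=22  -------
-------
-----**
--*-*-v
--*--*-
---**--
-------
-------
k=23  -------
-------
-----**
--*-*<*
--*--*-
---**--
-------
-------
k=24  -------
-------
-----^*
--*-***
--*--*-
---**--
-------
-------
k=25  -------
-------
----<-*
--*-***
--*--*-
---**--
-------
-------
k=26  -------
----^--
----*-*
--*-***
--*--*-
---**--
-------
-------
k=27  -------
----*>-
----*-*
--*-***
--*--*-
---**--
-------
-------
k=28  -------
----**-
----*v*
--*-***
--*--*-
---**--
-------
-------
k=29  -------
----**-
----<**
--*-***
--*--*-
---**--
-------
-------
k=30  -------
----**-
-----**
--*-v**
--*--*-
---**--
-------
-------
k=31  -------
----**-
-----**
--*-->*
--*--*-
---**--
-------
-------
k=32  -------
----**-
-----^*
--*---*
--*--*-
---**--
-------
-------
k=33  -------
----**-
----<-*
--*---*
--*--*-
---**--
-------
-------
k=34  -------
----^*-
----*-*
--*---*
--*--*-
---**--
-------
-------
k=35  -------
---<-*-
----*-*
--*---*
--*--*-
---**--
-------
-------
k=36  ---^---
---*-*-
----*-*
--*---*
--*--*-
---**--
-------
-------

0,3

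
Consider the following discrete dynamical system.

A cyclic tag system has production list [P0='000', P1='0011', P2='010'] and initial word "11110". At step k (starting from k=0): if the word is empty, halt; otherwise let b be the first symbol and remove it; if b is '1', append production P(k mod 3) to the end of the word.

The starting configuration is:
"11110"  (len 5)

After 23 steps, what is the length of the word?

12

t=0: "11110"  (len 5)
t=1: "1110000"  (len 7)
t=2: "1100000011"  (len 10)
t=3: "100000011010"  (len 12)
t=4: "00000011010000"  (len 14)
t=5: "0000011010000"  (len 13)
t=6: "000011010000"  (len 12)
t=7: "00011010000"  (len 11)
t=8: "0011010000"  (len 10)
t=9: "011010000"  (len 9)
t=10: "11010000"  (len 8)
t=11: "10100000011"  (len 11)
t=12: "0100000011010"  (len 13)
t=13: "100000011010"  (len 12)
t=14: "000000110100011"  (len 15)
t=15: "00000110100011"  (len 14)
t=16: "0000110100011"  (len 13)
t=17: "000110100011"  (len 12)
t=18: "00110100011"  (len 11)
t=19: "0110100011"  (len 10)
t=20: "110100011"  (len 9)
t=21: "10100011010"  (len 11)
t=22: "0100011010000"  (len 13)
t=23: "100011010000"  (len 12)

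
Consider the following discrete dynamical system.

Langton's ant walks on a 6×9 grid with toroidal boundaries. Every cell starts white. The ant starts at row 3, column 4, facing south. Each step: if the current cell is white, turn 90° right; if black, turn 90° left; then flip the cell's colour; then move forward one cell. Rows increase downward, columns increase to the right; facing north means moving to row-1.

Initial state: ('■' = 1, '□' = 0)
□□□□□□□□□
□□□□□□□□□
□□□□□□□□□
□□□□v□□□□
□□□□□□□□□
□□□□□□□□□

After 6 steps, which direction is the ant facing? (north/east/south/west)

step 0: □□□□□□□□□
□□□□□□□□□
□□□□□□□□□
□□□□v□□□□
□□□□□□□□□
□□□□□□□□□
step 1: □□□□□□□□□
□□□□□□□□□
□□□□□□□□□
□□□<■□□□□
□□□□□□□□□
□□□□□□□□□
step 2: □□□□□□□□□
□□□□□□□□□
□□□^□□□□□
□□□■■□□□□
□□□□□□□□□
□□□□□□□□□
step 3: □□□□□□□□□
□□□□□□□□□
□□□■>□□□□
□□□■■□□□□
□□□□□□□□□
□□□□□□□□□
step 4: □□□□□□□□□
□□□□□□□□□
□□□■■□□□□
□□□■v□□□□
□□□□□□□□□
□□□□□□□□□
step 5: □□□□□□□□□
□□□□□□□□□
□□□■■□□□□
□□□■□>□□□
□□□□□□□□□
□□□□□□□□□
step 6: □□□□□□□□□
□□□□□□□□□
□□□■■□□□□
□□□■□■□□□
□□□□□v□□□
□□□□□□□□□

south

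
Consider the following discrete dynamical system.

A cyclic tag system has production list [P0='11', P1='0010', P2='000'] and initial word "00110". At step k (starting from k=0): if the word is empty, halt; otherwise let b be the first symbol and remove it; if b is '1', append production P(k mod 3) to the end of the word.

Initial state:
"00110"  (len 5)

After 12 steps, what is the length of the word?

3

gen 0: "00110"  (len 5)
gen 1: "0110"  (len 4)
gen 2: "110"  (len 3)
gen 3: "10000"  (len 5)
gen 4: "000011"  (len 6)
gen 5: "00011"  (len 5)
gen 6: "0011"  (len 4)
gen 7: "011"  (len 3)
gen 8: "11"  (len 2)
gen 9: "1000"  (len 4)
gen 10: "00011"  (len 5)
gen 11: "0011"  (len 4)
gen 12: "011"  (len 3)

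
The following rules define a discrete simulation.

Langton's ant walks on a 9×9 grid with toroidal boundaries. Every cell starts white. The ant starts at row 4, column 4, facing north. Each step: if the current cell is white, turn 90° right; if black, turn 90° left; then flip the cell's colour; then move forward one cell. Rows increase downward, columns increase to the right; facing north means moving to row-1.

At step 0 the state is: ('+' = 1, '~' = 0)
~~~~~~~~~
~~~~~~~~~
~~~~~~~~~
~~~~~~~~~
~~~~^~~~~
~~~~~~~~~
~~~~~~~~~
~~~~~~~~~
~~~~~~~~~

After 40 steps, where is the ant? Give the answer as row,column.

6,4

step 0: ~~~~~~~~~
~~~~~~~~~
~~~~~~~~~
~~~~~~~~~
~~~~^~~~~
~~~~~~~~~
~~~~~~~~~
~~~~~~~~~
~~~~~~~~~
step 1: ~~~~~~~~~
~~~~~~~~~
~~~~~~~~~
~~~~~~~~~
~~~~+>~~~
~~~~~~~~~
~~~~~~~~~
~~~~~~~~~
~~~~~~~~~
step 2: ~~~~~~~~~
~~~~~~~~~
~~~~~~~~~
~~~~~~~~~
~~~~++~~~
~~~~~v~~~
~~~~~~~~~
~~~~~~~~~
~~~~~~~~~
step 3: ~~~~~~~~~
~~~~~~~~~
~~~~~~~~~
~~~~~~~~~
~~~~++~~~
~~~~<+~~~
~~~~~~~~~
~~~~~~~~~
~~~~~~~~~
step 4: ~~~~~~~~~
~~~~~~~~~
~~~~~~~~~
~~~~~~~~~
~~~~^+~~~
~~~~++~~~
~~~~~~~~~
~~~~~~~~~
~~~~~~~~~
step 5: ~~~~~~~~~
~~~~~~~~~
~~~~~~~~~
~~~~~~~~~
~~~<~+~~~
~~~~++~~~
~~~~~~~~~
~~~~~~~~~
~~~~~~~~~
step 6: ~~~~~~~~~
~~~~~~~~~
~~~~~~~~~
~~~^~~~~~
~~~+~+~~~
~~~~++~~~
~~~~~~~~~
~~~~~~~~~
~~~~~~~~~
step 7: ~~~~~~~~~
~~~~~~~~~
~~~~~~~~~
~~~+>~~~~
~~~+~+~~~
~~~~++~~~
~~~~~~~~~
~~~~~~~~~
~~~~~~~~~
step 8: ~~~~~~~~~
~~~~~~~~~
~~~~~~~~~
~~~++~~~~
~~~+v+~~~
~~~~++~~~
~~~~~~~~~
~~~~~~~~~
~~~~~~~~~
step 9: ~~~~~~~~~
~~~~~~~~~
~~~~~~~~~
~~~++~~~~
~~~<++~~~
~~~~++~~~
~~~~~~~~~
~~~~~~~~~
~~~~~~~~~
step 10: ~~~~~~~~~
~~~~~~~~~
~~~~~~~~~
~~~++~~~~
~~~~++~~~
~~~v++~~~
~~~~~~~~~
~~~~~~~~~
~~~~~~~~~
step 11: ~~~~~~~~~
~~~~~~~~~
~~~~~~~~~
~~~++~~~~
~~~~++~~~
~~<+++~~~
~~~~~~~~~
~~~~~~~~~
~~~~~~~~~
step 12: ~~~~~~~~~
~~~~~~~~~
~~~~~~~~~
~~~++~~~~
~~^~++~~~
~~++++~~~
~~~~~~~~~
~~~~~~~~~
~~~~~~~~~
step 13: ~~~~~~~~~
~~~~~~~~~
~~~~~~~~~
~~~++~~~~
~~+>++~~~
~~++++~~~
~~~~~~~~~
~~~~~~~~~
~~~~~~~~~
step 14: ~~~~~~~~~
~~~~~~~~~
~~~~~~~~~
~~~++~~~~
~~++++~~~
~~+v++~~~
~~~~~~~~~
~~~~~~~~~
~~~~~~~~~
step 15: ~~~~~~~~~
~~~~~~~~~
~~~~~~~~~
~~~++~~~~
~~++++~~~
~~+~>+~~~
~~~~~~~~~
~~~~~~~~~
~~~~~~~~~
step 16: ~~~~~~~~~
~~~~~~~~~
~~~~~~~~~
~~~++~~~~
~~++^+~~~
~~+~~+~~~
~~~~~~~~~
~~~~~~~~~
~~~~~~~~~
step 17: ~~~~~~~~~
~~~~~~~~~
~~~~~~~~~
~~~++~~~~
~~+<~+~~~
~~+~~+~~~
~~~~~~~~~
~~~~~~~~~
~~~~~~~~~
step 18: ~~~~~~~~~
~~~~~~~~~
~~~~~~~~~
~~~++~~~~
~~+~~+~~~
~~+v~+~~~
~~~~~~~~~
~~~~~~~~~
~~~~~~~~~
step 19: ~~~~~~~~~
~~~~~~~~~
~~~~~~~~~
~~~++~~~~
~~+~~+~~~
~~<+~+~~~
~~~~~~~~~
~~~~~~~~~
~~~~~~~~~
step 20: ~~~~~~~~~
~~~~~~~~~
~~~~~~~~~
~~~++~~~~
~~+~~+~~~
~~~+~+~~~
~~v~~~~~~
~~~~~~~~~
~~~~~~~~~
step 21: ~~~~~~~~~
~~~~~~~~~
~~~~~~~~~
~~~++~~~~
~~+~~+~~~
~~~+~+~~~
~<+~~~~~~
~~~~~~~~~
~~~~~~~~~
step 22: ~~~~~~~~~
~~~~~~~~~
~~~~~~~~~
~~~++~~~~
~~+~~+~~~
~^~+~+~~~
~++~~~~~~
~~~~~~~~~
~~~~~~~~~
step 23: ~~~~~~~~~
~~~~~~~~~
~~~~~~~~~
~~~++~~~~
~~+~~+~~~
~+>+~+~~~
~++~~~~~~
~~~~~~~~~
~~~~~~~~~
step 24: ~~~~~~~~~
~~~~~~~~~
~~~~~~~~~
~~~++~~~~
~~+~~+~~~
~+++~+~~~
~+v~~~~~~
~~~~~~~~~
~~~~~~~~~
step 25: ~~~~~~~~~
~~~~~~~~~
~~~~~~~~~
~~~++~~~~
~~+~~+~~~
~+++~+~~~
~+~>~~~~~
~~~~~~~~~
~~~~~~~~~
step 26: ~~~~~~~~~
~~~~~~~~~
~~~~~~~~~
~~~++~~~~
~~+~~+~~~
~+++~+~~~
~+~+~~~~~
~~~v~~~~~
~~~~~~~~~
step 27: ~~~~~~~~~
~~~~~~~~~
~~~~~~~~~
~~~++~~~~
~~+~~+~~~
~+++~+~~~
~+~+~~~~~
~~<+~~~~~
~~~~~~~~~
step 28: ~~~~~~~~~
~~~~~~~~~
~~~~~~~~~
~~~++~~~~
~~+~~+~~~
~+++~+~~~
~+^+~~~~~
~~++~~~~~
~~~~~~~~~
step 29: ~~~~~~~~~
~~~~~~~~~
~~~~~~~~~
~~~++~~~~
~~+~~+~~~
~+++~+~~~
~++>~~~~~
~~++~~~~~
~~~~~~~~~
step 30: ~~~~~~~~~
~~~~~~~~~
~~~~~~~~~
~~~++~~~~
~~+~~+~~~
~++^~+~~~
~++~~~~~~
~~++~~~~~
~~~~~~~~~
step 31: ~~~~~~~~~
~~~~~~~~~
~~~~~~~~~
~~~++~~~~
~~+~~+~~~
~+<~~+~~~
~++~~~~~~
~~++~~~~~
~~~~~~~~~
step 32: ~~~~~~~~~
~~~~~~~~~
~~~~~~~~~
~~~++~~~~
~~+~~+~~~
~+~~~+~~~
~+v~~~~~~
~~++~~~~~
~~~~~~~~~
step 33: ~~~~~~~~~
~~~~~~~~~
~~~~~~~~~
~~~++~~~~
~~+~~+~~~
~+~~~+~~~
~+~>~~~~~
~~++~~~~~
~~~~~~~~~
step 34: ~~~~~~~~~
~~~~~~~~~
~~~~~~~~~
~~~++~~~~
~~+~~+~~~
~+~~~+~~~
~+~+~~~~~
~~+v~~~~~
~~~~~~~~~
step 35: ~~~~~~~~~
~~~~~~~~~
~~~~~~~~~
~~~++~~~~
~~+~~+~~~
~+~~~+~~~
~+~+~~~~~
~~+~>~~~~
~~~~~~~~~
step 36: ~~~~~~~~~
~~~~~~~~~
~~~~~~~~~
~~~++~~~~
~~+~~+~~~
~+~~~+~~~
~+~+~~~~~
~~+~+~~~~
~~~~v~~~~
step 37: ~~~~~~~~~
~~~~~~~~~
~~~~~~~~~
~~~++~~~~
~~+~~+~~~
~+~~~+~~~
~+~+~~~~~
~~+~+~~~~
~~~<+~~~~
step 38: ~~~~~~~~~
~~~~~~~~~
~~~~~~~~~
~~~++~~~~
~~+~~+~~~
~+~~~+~~~
~+~+~~~~~
~~+^+~~~~
~~~++~~~~
step 39: ~~~~~~~~~
~~~~~~~~~
~~~~~~~~~
~~~++~~~~
~~+~~+~~~
~+~~~+~~~
~+~+~~~~~
~~++>~~~~
~~~++~~~~
step 40: ~~~~~~~~~
~~~~~~~~~
~~~~~~~~~
~~~++~~~~
~~+~~+~~~
~+~~~+~~~
~+~+^~~~~
~~++~~~~~
~~~++~~~~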